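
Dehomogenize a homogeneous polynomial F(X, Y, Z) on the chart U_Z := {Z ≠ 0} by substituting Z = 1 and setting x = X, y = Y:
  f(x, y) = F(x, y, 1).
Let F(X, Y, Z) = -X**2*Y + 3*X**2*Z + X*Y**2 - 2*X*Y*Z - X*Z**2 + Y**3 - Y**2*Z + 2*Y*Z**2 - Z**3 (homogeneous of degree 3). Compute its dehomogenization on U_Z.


f(x, y) = -x**2*y + 3*x**2 + x*y**2 - 2*x*y - x + y**3 - y**2 + 2*y - 1

On U_Z we set Z = 1. Each monomial c·X^i·Y^j·Z^k in F becomes c·x^i·y^j·1^k = c·x^i·y^j.
Substituting Z = 1: F(X, Y, 1) = -x**2*y + 3*x**2 + x*y**2 - 2*x*y - x + y**3 - y**2 + 2*y - 1.
Note: deg(f) ≤ deg(F) = 3; strict inequality happens when F is divisible by Z (lost terms).


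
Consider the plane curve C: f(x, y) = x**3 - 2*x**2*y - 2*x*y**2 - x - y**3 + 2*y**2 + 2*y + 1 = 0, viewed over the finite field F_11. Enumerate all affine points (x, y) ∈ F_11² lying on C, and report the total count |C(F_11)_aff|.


Affine F_11-points: {(1, 1), (2, 5), (4, 3), (5, 0), (5, 6), (5, 8), (6, 9)}; count = 7.

For each of the 121 pairs (x, y) ∈ F_11², evaluate f(x, y) mod 11. Record the zeros.
  x = 0: [0↦1, 1↦4, 2↦5, 3↦9, 4↦10, 5↦2, 6↦1, 7↦1, 8↦7, 9↦2, 10↦2]  zeros at y ∈ ∅
  x = 1: [0↦1, 1↦0, 2↦4, 3↦7, 4↦3, 5↦8, 6↦5, 7↦10, 8↦6, 9↦9, 10↦2]  zeros at y ∈ {1}
  x = 2: [0↦7, 1↦9, 2↦1, 3↦10, 4↦8, 5↦0, 6↦2, 7↦8, 8↦1, 9↦8, 10↦1]  zeros at y ∈ {5}
  x = 3: [0↦3, 1↦4, 2↦2, 3↦2, 4↦9, 5↦6, 6↦9, 7↦1, 8↦9, 9↦5, 10↦5]  zeros at y ∈ ∅
  x = 4: [0↦6, 1↦2, 2↦2, 3↦0, 4↦1, 5↦10, 6↦10, 7↦6, 8↦3, 9↦6, 10↦9]  zeros at y ∈ {3}
  x = 5: [0↦0, 1↦9, 2↦7, 3↦10, 4↦1, 5↦7, 6↦0, 7↦7, 8↦0, 9↦6, 10↦8]  zeros at y ∈ {0, 6, 8}
  x = 6: [0↦2, 1↦9, 2↦1, 3↦5, 4↦4, 5↦3, 6↦7, 7↦10, 8↦6, 9↦0, 10↦8]  zeros at y ∈ {9}
  x = 7: [0↦7, 1↦8, 2↦1, 3↦2, 4↦5, 5↦4, 6↦4, 7↦10, 8↦5, 9↦5, 10↦4]  zeros at y ∈ ∅
  x = 8: [0↦10, 1↦1, 2↦2, 3↦7, 4↦10, 5↦5, 6↦8, 7↦2, 8↦3, 9↦5, 10↦2]  zeros at y ∈ ∅
  x = 9: [0↦6, 1↦5, 2↦10, 3↦4, 4↦3, 5↦1, 6↦3, 7↦3, 8↦6, 9↦6, 10↦8]  zeros at y ∈ ∅
  x = 10: [0↦1, 1↦4, 2↦9, 3↦10, 4↦1, 5↦9, 6↦6, 7↦8, 8↦9, 9↦3, 10↦6]  zeros at y ∈ ∅
Collecting zeros: affine points = {(1, 1), (2, 5), (4, 3), (5, 0), (5, 6), (5, 8), (6, 9)}.
Total count |C(F_11)_aff| = 7.


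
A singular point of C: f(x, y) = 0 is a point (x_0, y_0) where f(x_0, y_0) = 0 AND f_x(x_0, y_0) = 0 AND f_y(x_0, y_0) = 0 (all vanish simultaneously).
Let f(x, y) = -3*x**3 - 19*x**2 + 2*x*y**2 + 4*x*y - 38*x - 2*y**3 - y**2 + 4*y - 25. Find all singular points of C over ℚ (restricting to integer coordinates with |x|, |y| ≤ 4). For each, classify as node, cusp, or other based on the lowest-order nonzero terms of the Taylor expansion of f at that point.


Singular points: {(-2, -1)}; classification: node.

Compute partial derivatives:
  f_x = -9*x**2 - 38*x + 2*y**2 + 4*y - 38.
  f_y = 4*x*y + 4*x - 6*y**2 - 2*y + 4.
Scan x_0 ∈ {−4, ..., 4}. For each x_0, f_y(x_0, y) is a polynomial in y; find its integer roots y ∈ {−4, ..., 4}, then test f_x and f at those candidates.
  x = -4: f_y(-4, y) = -6*y**2 - 18*y - 12; vanishes at y ∈ {-2, -1}. (-4, -2): f_x = -30 ≠ 0; (-4, -1): f_x = -32 ≠ 0.
  x = -3: f_y(-3, y) = -6*y**2 - 14*y - 8; vanishes at y ∈ {-1}. (-3, -1): f_x = -7 ≠ 0.
  x = -2: f_y(-2, y) = -6*y**2 - 10*y - 4; vanishes at y ∈ {-1}. (-2, -1): f_x = 0, f = 0 — SINGULAR.
  x = -1: f_y(-1, y) = -6*y**2 - 6*y; vanishes at y ∈ {-1, 0}. (-1, -1): f_x = -11 ≠ 0; (-1, 0): f_x = -9 ≠ 0.
  x = 0: f_y(0, y) = -6*y**2 - 2*y + 4; vanishes at y ∈ {-1}. (0, -1): f_x = -40 ≠ 0.
  x = 1: f_y(1, y) = -6*y**2 + 2*y + 8; vanishes at y ∈ {-1}. (1, -1): f_x = -87 ≠ 0.
  x = 2: f_y(2, y) = -6*y**2 + 6*y + 12; vanishes at y ∈ {-1, 2}. (2, -1): f_x = -152 ≠ 0; (2, 2): f_x = -134 ≠ 0.
  x = 3: f_y(3, y) = -6*y**2 + 10*y + 16; vanishes at y ∈ {-1}. (3, -1): f_x = -235 ≠ 0.
  x = 4: f_y(4, y) = -6*y**2 + 14*y + 20; vanishes at y ∈ {-1}. (4, -1): f_x = -336 ≠ 0.
Only singular point on the grid: (-2, -1).
Classify: substitute x = -2 + u, y = -1 + v and expand: f = -3*u**3 - u**2 + 2*u*v**2 - 2*v**3 + v**2.
No constant or linear terms (consistent with a singular point). Quadratic part: -u**2 + v**2. Cubic part: -3*u**3 + 2*u*v**2 - 2*v**3.
The quadratic part v**2 - u**2 = (v − u)(v + u) splits into two distinct linear factors, so there are two distinct tangent lines y − -1 = ±(x − -2) — this is a node (ordinary double point).
Classification: node.


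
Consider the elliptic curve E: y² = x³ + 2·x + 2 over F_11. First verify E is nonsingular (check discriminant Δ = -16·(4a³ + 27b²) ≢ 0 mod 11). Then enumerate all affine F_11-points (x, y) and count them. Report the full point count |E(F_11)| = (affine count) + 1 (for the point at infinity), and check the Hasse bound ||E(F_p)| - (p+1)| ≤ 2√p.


Affine points = {(1, 4), (1, 7), (2, 5), (2, 6), (5, 4), (5, 7), (9, 1), (9, 10)}; affine count = 8; |E(F_11)| = 9.

Discriminant check: Δ ∝ 4a³ + 27b² = 4·2³ + 27·2² = 4·8 + 27·4 ≡ 8 (mod 11). Nonzero ⇒ E is nonsingular.
For each x ∈ F_11, compute rhs = x³ + 2·x + 2 mod 11, then count y ∈ F_11 with y² ≡ rhs.
  x = 0: rhs = 2, matching y values: none (0 points).
  x = 1: rhs = 5, matching y values: 4, 7 (2 points).
  x = 2: rhs = 3, matching y values: 5, 6 (2 points).
  x = 3: rhs = 2, matching y values: none (0 points).
  x = 4: rhs = 8, matching y values: none (0 points).
  x = 5: rhs = 5, matching y values: 4, 7 (2 points).
  x = 6: rhs = 10, matching y values: none (0 points).
  x = 7: rhs = 7, matching y values: none (0 points).
  x = 8: rhs = 2, matching y values: none (0 points).
  x = 9: rhs = 1, matching y values: 1, 10 (2 points).
  x = 10: rhs = 10, matching y values: none (0 points).
Total affine count: 8.
Full point count |E(F_11)| = 8 + 1 = 9.
Hasse bound: |9 − (11+1)| = |-3| = 3 ≤ 2√11 ≈ 6.6332 ✓.


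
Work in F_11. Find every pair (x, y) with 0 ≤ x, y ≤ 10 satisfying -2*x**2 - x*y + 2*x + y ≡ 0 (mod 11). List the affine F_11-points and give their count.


Affine F_11-points: {(0, 0), (1, 0), (1, 1), (1, 2), (1, 3), (1, 4), (1, 5), (1, 6), (1, 7), (1, 8), (1, 9), (1, 10), (2, 7), (3, 5), (4, 3), (5, 1), (6, 10), (7, 8), (8, 6), (9, 4), (10, 2)}; count = 21.

For each of the 121 pairs (x, y) ∈ F_11², evaluate f(x, y) mod 11. Record the zeros.
  x = 0: [0↦0, 1↦1, 2↦2, 3↦3, 4↦4, 5↦5, 6↦6, 7↦7, 8↦8, 9↦9, 10↦10]  zeros at y ∈ {0}
  x = 1: [0↦0, 1↦0, 2↦0, 3↦0, 4↦0, 5↦0, 6↦0, 7↦0, 8↦0, 9↦0, 10↦0]  zeros at y ∈ {0, 1, 2, 3, 4, 5, 6, 7, 8, 9, 10}
  x = 2: [0↦7, 1↦6, 2↦5, 3↦4, 4↦3, 5↦2, 6↦1, 7↦0, 8↦10, 9↦9, 10↦8]  zeros at y ∈ {7}
  x = 3: [0↦10, 1↦8, 2↦6, 3↦4, 4↦2, 5↦0, 6↦9, 7↦7, 8↦5, 9↦3, 10↦1]  zeros at y ∈ {5}
  x = 4: [0↦9, 1↦6, 2↦3, 3↦0, 4↦8, 5↦5, 6↦2, 7↦10, 8↦7, 9↦4, 10↦1]  zeros at y ∈ {3}
  x = 5: [0↦4, 1↦0, 2↦7, 3↦3, 4↦10, 5↦6, 6↦2, 7↦9, 8↦5, 9↦1, 10↦8]  zeros at y ∈ {1}
  x = 6: [0↦6, 1↦1, 2↦7, 3↦2, 4↦8, 5↦3, 6↦9, 7↦4, 8↦10, 9↦5, 10↦0]  zeros at y ∈ {10}
  x = 7: [0↦4, 1↦9, 2↦3, 3↦8, 4↦2, 5↦7, 6↦1, 7↦6, 8↦0, 9↦5, 10↦10]  zeros at y ∈ {8}
  x = 8: [0↦9, 1↦2, 2↦6, 3↦10, 4↦3, 5↦7, 6↦0, 7↦4, 8↦8, 9↦1, 10↦5]  zeros at y ∈ {6}
  x = 9: [0↦10, 1↦2, 2↦5, 3↦8, 4↦0, 5↦3, 6↦6, 7↦9, 8↦1, 9↦4, 10↦7]  zeros at y ∈ {4}
  x = 10: [0↦7, 1↦9, 2↦0, 3↦2, 4↦4, 5↦6, 6↦8, 7↦10, 8↦1, 9↦3, 10↦5]  zeros at y ∈ {2}
Collecting zeros: affine points = {(0, 0), (1, 0), (1, 1), (1, 2), (1, 3), (1, 4), (1, 5), (1, 6), (1, 7), (1, 8), (1, 9), (1, 10), (2, 7), (3, 5), (4, 3), (5, 1), (6, 10), (7, 8), (8, 6), (9, 4), (10, 2)}.
Total count |C(F_11)_aff| = 21.


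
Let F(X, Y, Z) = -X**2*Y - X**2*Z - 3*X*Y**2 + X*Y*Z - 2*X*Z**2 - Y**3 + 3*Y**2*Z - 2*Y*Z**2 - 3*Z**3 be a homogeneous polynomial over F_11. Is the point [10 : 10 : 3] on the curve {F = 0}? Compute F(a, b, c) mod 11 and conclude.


F(10,10,3) ≡ 2 (mod 11); P is NOT on the curve.

Evaluate F(10, 10, 3) term-by-term (mod 11).
  -X**2*Y ↦ -1·100·10·1 = -1000
  -X**2*Z ↦ -1·100·1·3 = -300
  -3*X*Y**2 ↦ -3·10·100·1 = -3000
  X*Y*Z ↦ 1·10·10·3 = 300
  -2*X*Z**2 ↦ -2·10·1·9 = -180
  -Y**3 ↦ -1·1·1000·1 = -1000
  3*Y**2*Z ↦ 3·1·100·3 = 900
  -2*Y*Z**2 ↦ -2·1·10·9 = -180
  -3*Z**3 ↦ -3·1·1·27 = -81
Sum: F(10, 10, 3) = (-1000) + (-300) + (-3000) + (300) + (-180) + (-1000) + (900) + (-180) + (-81) = -4541.
Reducing mod 11: -4541 ≡ 2 (mod 11).
Since F(a, b, c) ≡ 2 ≠ 0 (mod 11), P does NOT lie on the curve.


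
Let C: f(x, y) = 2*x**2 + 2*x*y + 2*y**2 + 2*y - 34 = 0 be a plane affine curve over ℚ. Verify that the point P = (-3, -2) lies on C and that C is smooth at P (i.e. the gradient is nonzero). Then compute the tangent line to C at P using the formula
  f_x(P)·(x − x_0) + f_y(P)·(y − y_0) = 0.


Tangent line at P: -16*x - 12*y - 72 = 0.

Step 1: f(-3, -2) = 0, so P lies on C.
Step 2: partial derivatives
  f_x(x, y) = 4*x + 2*y, f_y(x, y) = 2*x + 4*y + 2.
  f_x(P) = -16, f_y(P) = -12 (gradient nonzero, so P is smooth).
Step 3: tangent line at P: -16·(x − -3) + -12·(y − -2) = 0.
Expanding: -16*x - 12*y - 72 = 0.


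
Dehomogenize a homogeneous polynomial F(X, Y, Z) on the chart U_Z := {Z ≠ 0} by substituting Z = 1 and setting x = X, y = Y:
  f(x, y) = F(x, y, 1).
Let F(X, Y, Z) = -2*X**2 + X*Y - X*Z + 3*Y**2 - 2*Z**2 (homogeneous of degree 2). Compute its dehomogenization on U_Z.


f(x, y) = -2*x**2 + x*y - x + 3*y**2 - 2

On U_Z we set Z = 1. Each monomial c·X^i·Y^j·Z^k in F becomes c·x^i·y^j·1^k = c·x^i·y^j.
Substituting Z = 1: F(X, Y, 1) = -2*x**2 + x*y - x + 3*y**2 - 2.
Note: deg(f) ≤ deg(F) = 2; strict inequality happens when F is divisible by Z (lost terms).


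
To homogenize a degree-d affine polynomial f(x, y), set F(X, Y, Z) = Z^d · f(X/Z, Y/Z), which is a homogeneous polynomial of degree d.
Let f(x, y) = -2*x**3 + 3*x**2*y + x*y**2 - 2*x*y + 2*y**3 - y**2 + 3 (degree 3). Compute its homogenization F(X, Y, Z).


F(X, Y, Z) = -2*X**3 + 3*X**2*Y + X*Y**2 - 2*X*Y*Z + 2*Y**3 - Y**2*Z + 3*Z**3

deg(f) = 3.
Substitute x = X/Z, y = Y/Z into f, then multiply by Z^3.
  monomial -2·x^3·y^0 ↦ -2·X^3·Y^0·Z^0.
  monomial 3·x^2·y^1 ↦ 3·X^2·Y^1·Z^0.
  monomial 1·x^1·y^2 ↦ 1·X^1·Y^2·Z^0.
  monomial -2·x^1·y^1 ↦ -2·X^1·Y^1·Z^1.
  monomial 2·x^0·y^3 ↦ 2·X^0·Y^3·Z^0.
  monomial -1·x^0·y^2 ↦ -1·X^0·Y^2·Z^1.
  monomial 3·x^0·y^0 ↦ 3·X^0·Y^0·Z^3.
Collecting: F(X, Y, Z) = -2*X**3 + 3*X**2*Y + X*Y**2 - 2*X*Y*Z + 2*Y**3 - Y**2*Z + 3*Z**3.


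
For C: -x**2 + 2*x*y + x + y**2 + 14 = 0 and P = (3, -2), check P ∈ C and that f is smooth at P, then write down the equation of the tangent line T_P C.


Tangent line at P: -9*x + 2*y + 31 = 0.

Step 1: f(3, -2) = 0, so P lies on C.
Step 2: partial derivatives
  f_x(x, y) = -2*x + 2*y + 1, f_y(x, y) = 2*x + 2*y.
  f_x(P) = -9, f_y(P) = 2 (gradient nonzero, so P is smooth).
Step 3: tangent line at P: -9·(x − 3) + 2·(y − -2) = 0.
Expanding: -9*x + 2*y + 31 = 0.


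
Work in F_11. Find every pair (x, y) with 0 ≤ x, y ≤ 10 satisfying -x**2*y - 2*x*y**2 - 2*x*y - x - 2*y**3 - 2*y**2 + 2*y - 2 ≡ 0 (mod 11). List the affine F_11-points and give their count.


Affine F_11-points: {(0, 2), (0, 4), (2, 9), (3, 6), (4, 5), (6, 9), (7, 1), (8, 5), (9, 0), (9, 4), (9, 8), (10, 1), (10, 2), (10, 8)}; count = 14.

For each of the 121 pairs (x, y) ∈ F_11², evaluate f(x, y) mod 11. Record the zeros.
  x = 0: [0↦9, 1↦7, 2↦0, 3↦9, 4↦0, 5↦5, 6↦1, 7↦9, 8↦6, 9↦2, 10↦7]  zeros at y ∈ {2, 4}
  x = 1: [0↦8, 1↦1, 2↦7, 3↦3, 4↦10, 5↦5, 6↦9, 7↦10, 8↦7, 9↦10, 10↦7]  zeros at y ∈ ∅
  x = 2: [0↦7, 1↦4, 2↦10, 3↦2, 4↦1, 5↦6, 6↦5, 7↦8, 8↦3, 9↦0, 10↦9]  zeros at y ∈ {9}
  x = 3: [0↦6, 1↦5, 2↦9, 3↦6, 4↦6, 5↦8, 6↦0, 7↦3, 8↦5, 9↦5, 10↦2]  zeros at y ∈ {6}
  x = 4: [0↦5, 1↦4, 2↦4, 3↦4, 4↦3, 5↦0, 6↦5, 7↦6, 8↦2, 9↦3, 10↦8]  zeros at y ∈ {5}
  x = 5: [0↦4, 1↦1, 2↦6, 3↦7, 4↦3, 5↦4, 6↦9, 7↦6, 8↦5, 9↦5, 10↦5]  zeros at y ∈ ∅
  x = 6: [0↦3, 1↦7, 2↦4, 3↦4, 4↦6, 5↦9, 6↦1, 7↦3, 8↦3, 9↦0, 10↦4]  zeros at y ∈ {9}
  x = 7: [0↦2, 1↦0, 2↦9, 3↦6, 4↦1, 5↦4, 6↦3, 7↦8, 8↦7, 9↦10, 10↦5]  zeros at y ∈ {1}
  x = 8: [0↦1, 1↦2, 2↦10, 3↦2, 4↦10, 5↦0, 6↦4, 7↦10, 8↦6, 9↦2, 10↦8]  zeros at y ∈ {5}
  x = 9: [0↦0, 1↦2, 2↦7, 3↦3, 4↦0, 5↦8, 6↦4, 7↦9, 8↦0, 9↦9, 10↦2]  zeros at y ∈ {0, 4, 8}
  x = 10: [0↦10, 1↦0, 2↦0, 3↦9, 4↦4, 5↦6, 6↦3, 7↦5, 8↦0, 9↦9, 10↦9]  zeros at y ∈ {1, 2, 8}
Collecting zeros: affine points = {(0, 2), (0, 4), (2, 9), (3, 6), (4, 5), (6, 9), (7, 1), (8, 5), (9, 0), (9, 4), (9, 8), (10, 1), (10, 2), (10, 8)}.
Total count |C(F_11)_aff| = 14.


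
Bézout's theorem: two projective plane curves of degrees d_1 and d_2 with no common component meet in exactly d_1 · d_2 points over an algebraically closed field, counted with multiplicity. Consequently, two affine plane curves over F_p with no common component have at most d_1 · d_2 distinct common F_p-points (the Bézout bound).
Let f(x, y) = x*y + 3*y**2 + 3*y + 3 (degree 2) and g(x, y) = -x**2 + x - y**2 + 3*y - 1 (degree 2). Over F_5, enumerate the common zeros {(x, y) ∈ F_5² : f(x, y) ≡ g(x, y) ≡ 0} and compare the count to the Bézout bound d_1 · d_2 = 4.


Common zeros: ∅; count = 0; Bézout bound = 4.

deg(f) = 2, deg(g) = 2, so Bézout bound = 4.
Scan x ∈ F_5. For each x, list the y ∈ F_5 with f(x, y) ≡ 0 and those with g(x, y) ≡ 0 (mod 5); the common zeros in that column are the intersection.
  x = 0: f ≡ 0 at y ∈ ∅; g ≡ 0 at y ∈ {4}; common: ∅.
  x = 1: f ≡ 0 at y ∈ {1}; g ≡ 0 at y ∈ {4}; common: ∅.
  x = 2: f ≡ 0 at y ∈ {2, 3}; g ≡ 0 at y ∈ ∅; common: ∅.
  x = 3: f ≡ 0 at y ∈ {4}; g ≡ 0 at y ∈ {1, 2}; common: ∅.
  x = 4: f ≡ 0 at y ∈ ∅; g ≡ 0 at y ∈ ∅; common: ∅.
Collecting: common zeros = ∅, so the count is 0.
Comparison with the Bézout bound: 0 ≤ 4 = deg(f)·deg(g), as expected for curves with no common component (the affine F_5-count falls short of the bound because intersections may lie at infinity, over extension fields, or carry multiplicity).


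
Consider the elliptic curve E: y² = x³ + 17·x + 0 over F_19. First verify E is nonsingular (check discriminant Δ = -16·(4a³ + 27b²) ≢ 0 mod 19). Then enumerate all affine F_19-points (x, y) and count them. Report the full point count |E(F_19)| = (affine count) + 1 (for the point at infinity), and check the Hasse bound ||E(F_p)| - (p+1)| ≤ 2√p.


Affine points = {(0, 0), (2, 2), (2, 17), (5, 1), (5, 18), (7, 5), (7, 14), (10, 7), (10, 12), (11, 6), (11, 13), (13, 9), (13, 10), (15, 1), (15, 18), (16, 6), (16, 13), (18, 1), (18, 18)}; affine count = 19; |E(F_19)| = 20.

Discriminant check: Δ ∝ 4a³ + 27b² = 4·17³ + 27·0² = 4·4913 + 27·0 ≡ 6 (mod 19). Nonzero ⇒ E is nonsingular.
For each x ∈ F_19, compute rhs = x³ + 17·x + 0 mod 19, then count y ∈ F_19 with y² ≡ rhs.
  x = 0: rhs = 0, matching y values: 0 (1 points).
  x = 1: rhs = 18, matching y values: none (0 points).
  x = 2: rhs = 4, matching y values: 2, 17 (2 points).
  x = 3: rhs = 2, matching y values: none (0 points).
  x = 4: rhs = 18, matching y values: none (0 points).
  x = 5: rhs = 1, matching y values: 1, 18 (2 points).
  x = 6: rhs = 14, matching y values: none (0 points).
  x = 7: rhs = 6, matching y values: 5, 14 (2 points).
  x = 8: rhs = 2, matching y values: none (0 points).
  x = 9: rhs = 8, matching y values: none (0 points).
  x = 10: rhs = 11, matching y values: 7, 12 (2 points).
  x = 11: rhs = 17, matching y values: 6, 13 (2 points).
  x = 12: rhs = 13, matching y values: none (0 points).
  x = 13: rhs = 5, matching y values: 9, 10 (2 points).
  x = 14: rhs = 18, matching y values: none (0 points).
  x = 15: rhs = 1, matching y values: 1, 18 (2 points).
  x = 16: rhs = 17, matching y values: 6, 13 (2 points).
  x = 17: rhs = 15, matching y values: none (0 points).
  x = 18: rhs = 1, matching y values: 1, 18 (2 points).
Total affine count: 19.
Full point count |E(F_19)| = 19 + 1 = 20.
Hasse bound: |20 − (19+1)| = |0| = 0 ≤ 2√19 ≈ 8.7178 ✓.


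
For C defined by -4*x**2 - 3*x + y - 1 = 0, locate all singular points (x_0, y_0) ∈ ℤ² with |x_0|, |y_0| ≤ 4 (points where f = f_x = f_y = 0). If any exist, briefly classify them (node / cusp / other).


No singular points in the scanned grid; C is smooth there.

Compute partial derivatives:
  f_x = -8*x - 3.
  f_y = 1.
f_y = 1 is a nonzero constant, so f_y never vanishes: no point (x, y) can satisfy f = f_x = f_y = 0. In particular no (x, y) ∈ {−4, ..., 4}² is singular; the curve is smooth.


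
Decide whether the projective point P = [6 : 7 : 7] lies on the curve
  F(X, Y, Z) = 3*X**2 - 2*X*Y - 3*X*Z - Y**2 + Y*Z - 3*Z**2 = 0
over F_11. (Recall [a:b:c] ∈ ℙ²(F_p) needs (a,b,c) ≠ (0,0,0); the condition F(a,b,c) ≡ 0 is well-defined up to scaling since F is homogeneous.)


F(6,7,7) ≡ 4 (mod 11); P is NOT on the curve.

Evaluate F(6, 7, 7) term-by-term (mod 11).
  3*X**2 ↦ 3·36·1·1 = 108
  -2*X*Y ↦ -2·6·7·1 = -84
  -3*X*Z ↦ -3·6·1·7 = -126
  -Y**2 ↦ -1·1·49·1 = -49
  Y*Z ↦ 1·1·7·7 = 49
  -3*Z**2 ↦ -3·1·1·49 = -147
Sum: F(6, 7, 7) = (108) + (-84) + (-126) + (-49) + (49) + (-147) = -249.
Reducing mod 11: -249 ≡ 4 (mod 11).
Since F(a, b, c) ≡ 4 ≠ 0 (mod 11), P does NOT lie on the curve.


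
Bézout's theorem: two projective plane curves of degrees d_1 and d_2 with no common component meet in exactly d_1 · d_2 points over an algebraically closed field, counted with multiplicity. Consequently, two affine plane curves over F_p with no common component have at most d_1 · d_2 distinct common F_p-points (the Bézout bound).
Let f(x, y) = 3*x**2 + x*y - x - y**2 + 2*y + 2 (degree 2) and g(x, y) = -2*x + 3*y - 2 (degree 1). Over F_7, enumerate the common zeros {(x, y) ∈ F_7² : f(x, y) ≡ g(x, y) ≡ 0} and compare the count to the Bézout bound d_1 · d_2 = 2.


Common zeros: {(1, 6), (5, 4)}; count = 2; Bézout bound = 2.

deg(f) = 2, deg(g) = 1, so Bézout bound = 2.
Scan x ∈ F_7. For each x, list the y ∈ F_7 with f(x, y) ≡ 0 and those with g(x, y) ≡ 0 (mod 7); the common zeros in that column are the intersection.
  x = 0: f ≡ 0 at y ∈ ∅; g ≡ 0 at y ∈ {3}; common: ∅.
  x = 1: f ≡ 0 at y ∈ {4, 6}; g ≡ 0 at y ∈ {6}; common: {6}.
  x = 2: f ≡ 0 at y ∈ {5, 6}; g ≡ 0 at y ∈ {2}; common: ∅.
  x = 3: f ≡ 0 at y ∈ ∅; g ≡ 0 at y ∈ {5}; common: ∅.
  x = 4: f ≡ 0 at y ∈ ∅; g ≡ 0 at y ∈ {1}; common: ∅.
  x = 5: f ≡ 0 at y ∈ {3, 4}; g ≡ 0 at y ∈ {4}; common: {4}.
  x = 6: f ≡ 0 at y ∈ {3, 5}; g ≡ 0 at y ∈ {0}; common: ∅.
Collecting: common zeros = {(1, 6), (5, 4)}, so the count is 2.
Comparison with the Bézout bound: 2 ≤ 2 = deg(f)·deg(g), as expected for curves with no common component (the bound is attained).


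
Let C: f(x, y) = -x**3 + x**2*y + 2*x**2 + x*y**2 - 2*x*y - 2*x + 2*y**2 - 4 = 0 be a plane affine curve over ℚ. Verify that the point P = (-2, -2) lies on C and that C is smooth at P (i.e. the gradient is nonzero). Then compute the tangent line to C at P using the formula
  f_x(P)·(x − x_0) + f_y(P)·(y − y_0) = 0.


Tangent line at P: -6*x + 8*y + 4 = 0.

Step 1: f(-2, -2) = 0, so P lies on C.
Step 2: partial derivatives
  f_x(x, y) = -3*x**2 + 2*x*y + 4*x + y**2 - 2*y - 2, f_y(x, y) = x**2 + 2*x*y - 2*x + 4*y.
  f_x(P) = -6, f_y(P) = 8 (gradient nonzero, so P is smooth).
Step 3: tangent line at P: -6·(x − -2) + 8·(y − -2) = 0.
Expanding: -6*x + 8*y + 4 = 0.


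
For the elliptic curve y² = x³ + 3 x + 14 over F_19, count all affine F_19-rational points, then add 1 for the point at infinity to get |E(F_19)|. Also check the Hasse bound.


Affine points = {(2, 3), (2, 16), (6, 1), (6, 18), (7, 6), (7, 13), (12, 7), (12, 12), (14, 8), (14, 11), (16, 4), (16, 15), (17, 0)}; affine count = 13; |E(F_19)| = 14.

Discriminant check: Δ ∝ 4a³ + 27b² = 4·3³ + 27·14² = 4·27 + 27·196 ≡ 4 (mod 19). Nonzero ⇒ E is nonsingular.
For each x ∈ F_19, compute rhs = x³ + 3·x + 14 mod 19, then count y ∈ F_19 with y² ≡ rhs.
  x = 0: rhs = 14, matching y values: none (0 points).
  x = 1: rhs = 18, matching y values: none (0 points).
  x = 2: rhs = 9, matching y values: 3, 16 (2 points).
  x = 3: rhs = 12, matching y values: none (0 points).
  x = 4: rhs = 14, matching y values: none (0 points).
  x = 5: rhs = 2, matching y values: none (0 points).
  x = 6: rhs = 1, matching y values: 1, 18 (2 points).
  x = 7: rhs = 17, matching y values: 6, 13 (2 points).
  x = 8: rhs = 18, matching y values: none (0 points).
  x = 9: rhs = 10, matching y values: none (0 points).
  x = 10: rhs = 18, matching y values: none (0 points).
  x = 11: rhs = 10, matching y values: none (0 points).
  x = 12: rhs = 11, matching y values: 7, 12 (2 points).
  x = 13: rhs = 8, matching y values: none (0 points).
  x = 14: rhs = 7, matching y values: 8, 11 (2 points).
  x = 15: rhs = 14, matching y values: none (0 points).
  x = 16: rhs = 16, matching y values: 4, 15 (2 points).
  x = 17: rhs = 0, matching y values: 0 (1 points).
  x = 18: rhs = 10, matching y values: none (0 points).
Total affine count: 13.
Full point count |E(F_19)| = 13 + 1 = 14.
Hasse bound: |14 − (19+1)| = |-6| = 6 ≤ 2√19 ≈ 8.7178 ✓.


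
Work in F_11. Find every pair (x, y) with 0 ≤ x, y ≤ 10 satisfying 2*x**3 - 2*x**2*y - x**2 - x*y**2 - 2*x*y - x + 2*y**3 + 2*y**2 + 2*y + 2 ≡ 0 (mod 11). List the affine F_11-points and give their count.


Affine F_11-points: {(0, 10), (3, 0), (3, 6), (4, 0), (4, 6), (5, 2), (5, 6), (5, 10), (6, 1), (6, 5), (6, 7), (8, 3), (8, 4), (8, 7), (10, 0), (10, 7), (10, 8)}; count = 17.

For each of the 121 pairs (x, y) ∈ F_11², evaluate f(x, y) mod 11. Record the zeros.
  x = 0: [0↦2, 1↦8, 2↦8, 3↦3, 4↦5, 5↦4, 6↦1, 7↦8, 8↦4, 9↦1, 10↦0]  zeros at y ∈ {10}
  x = 1: [0↦2, 1↦3, 2↦7, 3↦4, 4↦6, 5↦3, 6↦7, 7↦8, 8↦7, 9↦5, 10↦3]  zeros at y ∈ ∅
  x = 2: [0↦1, 1↦4, 2↦8, 3↦3, 4↦1, 5↦3, 6↦10, 7↦1, 8↦10, 9↦5, 10↦9]  zeros at y ∈ ∅
  x = 3: [0↦0, 1↦1, 2↦1, 3↦1, 4↦2, 5↦5, 6↦0, 7↦10, 8↦3, 9↦2, 10↦8]  zeros at y ∈ {0, 6}
  x = 4: [0↦0, 1↦6, 2↦9, 3↦10, 4↦10, 5↦10, 6↦0, 7↦3, 8↦9, 9↦8, 10↦1]  zeros at y ∈ {0, 6}
  x = 5: [0↦2, 1↦9, 2↦0, 3↦9, 4↦4, 5↦8, 6↦0, 7↦3, 8↦7, 9↦2, 10↦0]  zeros at y ∈ {2, 6, 10}
  x = 6: [0↦7, 1↦0, 2↦8, 3↦10, 4↦7, 5↦0, 6↦1, 7↦0, 8↦9, 9↦7, 10↦6]  zeros at y ∈ {1, 5, 7}
  x = 7: [0↦5, 1↦2, 2↦1, 3↦3, 4↦9, 5↦9, 6↦4, 7↦6, 8↦5, 9↦2, 10↦9]  zeros at y ∈ ∅
  x = 8: [0↦8, 1↦5, 2↦2, 3↦0, 4↦0, 5↦3, 6↦10, 7↦0, 8↦7, 9↦10, 10↦10]  zeros at y ∈ {3, 4, 7}
  x = 9: [0↦6, 1↦10, 2↦1, 3↦2, 4↦3, 5↦5, 6↦9, 7↦5, 8↦5, 9↦10, 10↦10]  zeros at y ∈ ∅
  x = 10: [0↦0, 1↦7, 2↦10, 3↦10, 4↦8, 5↦5, 6↦2, 7↦0, 8↦0, 9↦3, 10↦10]  zeros at y ∈ {0, 7, 8}
Collecting zeros: affine points = {(0, 10), (3, 0), (3, 6), (4, 0), (4, 6), (5, 2), (5, 6), (5, 10), (6, 1), (6, 5), (6, 7), (8, 3), (8, 4), (8, 7), (10, 0), (10, 7), (10, 8)}.
Total count |C(F_11)_aff| = 17.


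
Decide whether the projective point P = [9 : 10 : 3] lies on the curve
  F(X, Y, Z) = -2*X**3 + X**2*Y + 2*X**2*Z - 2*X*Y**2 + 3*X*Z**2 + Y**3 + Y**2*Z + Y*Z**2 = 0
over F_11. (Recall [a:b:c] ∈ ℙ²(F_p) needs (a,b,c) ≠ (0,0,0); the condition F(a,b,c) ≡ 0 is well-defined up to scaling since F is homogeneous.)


F(9,10,3) ≡ 1 (mod 11); P is NOT on the curve.

Evaluate F(9, 10, 3) term-by-term (mod 11).
  -2*X**3 ↦ -2·729·1·1 = -1458
  X**2*Y ↦ 1·81·10·1 = 810
  2*X**2*Z ↦ 2·81·1·3 = 486
  -2*X*Y**2 ↦ -2·9·100·1 = -1800
  3*X*Z**2 ↦ 3·9·1·9 = 243
  Y**3 ↦ 1·1·1000·1 = 1000
  Y**2*Z ↦ 1·1·100·3 = 300
  Y*Z**2 ↦ 1·1·10·9 = 90
Sum: F(9, 10, 3) = (-1458) + (810) + (486) + (-1800) + (243) + (1000) + (300) + (90) = -329.
Reducing mod 11: -329 ≡ 1 (mod 11).
Since F(a, b, c) ≡ 1 ≠ 0 (mod 11), P does NOT lie on the curve.


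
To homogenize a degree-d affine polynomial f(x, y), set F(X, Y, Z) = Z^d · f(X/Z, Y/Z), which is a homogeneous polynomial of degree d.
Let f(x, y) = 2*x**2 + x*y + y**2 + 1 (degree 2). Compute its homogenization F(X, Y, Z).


F(X, Y, Z) = 2*X**2 + X*Y + Y**2 + Z**2

deg(f) = 2.
Substitute x = X/Z, y = Y/Z into f, then multiply by Z^2.
  monomial 2·x^2·y^0 ↦ 2·X^2·Y^0·Z^0.
  monomial 1·x^1·y^1 ↦ 1·X^1·Y^1·Z^0.
  monomial 1·x^0·y^2 ↦ 1·X^0·Y^2·Z^0.
  monomial 1·x^0·y^0 ↦ 1·X^0·Y^0·Z^2.
Collecting: F(X, Y, Z) = 2*X**2 + X*Y + Y**2 + Z**2.


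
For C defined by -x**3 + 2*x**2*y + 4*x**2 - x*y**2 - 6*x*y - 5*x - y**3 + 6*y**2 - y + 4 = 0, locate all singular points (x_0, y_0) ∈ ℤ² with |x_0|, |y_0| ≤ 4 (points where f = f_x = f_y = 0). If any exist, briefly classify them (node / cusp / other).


Singular points: {(2, 1)}; classification: cusp.

Compute partial derivatives:
  f_x = -3*x**2 + 4*x*y + 8*x - y**2 - 6*y - 5.
  f_y = 2*x**2 - 2*x*y - 6*x - 3*y**2 + 12*y - 1.
Scan x_0 ∈ {−4, ..., 4}. For each x_0, f_y(x_0, y) is a polynomial in y; find its integer roots y ∈ {−4, ..., 4}, then test f_x and f at those candidates.
  x = -4: f_y(-4, y) = -3*y**2 + 20*y + 55; no integer root y with |y| ≤ 4.
  x = -3: f_y(-3, y) = -3*y**2 + 18*y + 35; no integer root y with |y| ≤ 4.
  x = -2: f_y(-2, y) = -3*y**2 + 16*y + 19; vanishes at y ∈ {-1}. (-2, -1): f_x = -20 ≠ 0.
  x = -1: f_y(-1, y) = -3*y**2 + 14*y + 7; no integer root y with |y| ≤ 4.
  x = 0: f_y(0, y) = -3*y**2 + 12*y - 1; no integer root y with |y| ≤ 4.
  x = 1: f_y(1, y) = -3*y**2 + 10*y - 5; no integer root y with |y| ≤ 4.
  x = 2: f_y(2, y) = -3*y**2 + 8*y - 5; vanishes at y ∈ {1}. (2, 1): f_x = 0, f = 0 — SINGULAR.
  x = 3: f_y(3, y) = -3*y**2 + 6*y - 1; no integer root y with |y| ≤ 4.
  x = 4: f_y(4, y) = -3*y**2 + 4*y + 7; vanishes at y ∈ {-1}. (4, -1): f_x = -32 ≠ 0.
Only singular point on the grid: (2, 1).
Classify: substitute x = 2 + u, y = 1 + v and expand: f = -u**3 + 2*u**2*v - u*v**2 - v**3 + v**2.
No constant or linear terms (consistent with a singular point). Quadratic part: v**2. Cubic part: -u**3 + 2*u**2*v - u*v**2 - v**3.
The quadratic part v**2 is a perfect square, so there is a single (double) tangent line v = 0, i.e. y = 1. Restricting the cubic part to that line (v = 0) leaves -u**3 ≠ 0, so f is not divisible by v and the branch is v² ≈ u**3 to lowest order — this is a cusp.
Classification: cusp.


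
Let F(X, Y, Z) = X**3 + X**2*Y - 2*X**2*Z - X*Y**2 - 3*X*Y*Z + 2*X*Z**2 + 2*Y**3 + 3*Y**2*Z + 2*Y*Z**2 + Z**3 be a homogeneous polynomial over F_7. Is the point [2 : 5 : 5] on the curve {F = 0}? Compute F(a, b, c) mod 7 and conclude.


F(2,5,5) ≡ 6 (mod 7); P is NOT on the curve.

Evaluate F(2, 5, 5) term-by-term (mod 7).
  X**3 ↦ 1·8·1·1 = 8
  X**2*Y ↦ 1·4·5·1 = 20
  -2*X**2*Z ↦ -2·4·1·5 = -40
  -X*Y**2 ↦ -1·2·25·1 = -50
  -3*X*Y*Z ↦ -3·2·5·5 = -150
  2*X*Z**2 ↦ 2·2·1·25 = 100
  2*Y**3 ↦ 2·1·125·1 = 250
  3*Y**2*Z ↦ 3·1·25·5 = 375
  2*Y*Z**2 ↦ 2·1·5·25 = 250
  Z**3 ↦ 1·1·1·125 = 125
Sum: F(2, 5, 5) = (8) + (20) + (-40) + (-50) + (-150) + (100) + (250) + (375) + (250) + (125) = 888.
Reducing mod 7: 888 ≡ 6 (mod 7).
Since F(a, b, c) ≡ 6 ≠ 0 (mod 7), P does NOT lie on the curve.


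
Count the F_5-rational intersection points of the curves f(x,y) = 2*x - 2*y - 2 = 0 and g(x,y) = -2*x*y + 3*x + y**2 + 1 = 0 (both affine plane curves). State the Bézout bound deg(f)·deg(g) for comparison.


Common zeros: ∅; count = 0; Bézout bound = 2.

deg(f) = 1, deg(g) = 2, so Bézout bound = 2.
Scan x ∈ F_5. For each x, list the y ∈ F_5 with f(x, y) ≡ 0 and those with g(x, y) ≡ 0 (mod 5); the common zeros in that column are the intersection.
  x = 0: f ≡ 0 at y ∈ {4}; g ≡ 0 at y ∈ {2, 3}; common: ∅.
  x = 1: f ≡ 0 at y ∈ {0}; g ≡ 0 at y ∈ ∅; common: ∅.
  x = 2: f ≡ 0 at y ∈ {1}; g ≡ 0 at y ∈ ∅; common: ∅.
  x = 3: f ≡ 0 at y ∈ {2}; g ≡ 0 at y ∈ {0, 1}; common: ∅.
  x = 4: f ≡ 0 at y ∈ {3}; g ≡ 0 at y ∈ ∅; common: ∅.
Collecting: common zeros = ∅, so the count is 0.
Comparison with the Bézout bound: 0 ≤ 2 = deg(f)·deg(g), as expected for curves with no common component (the affine F_5-count falls short of the bound because intersections may lie at infinity, over extension fields, or carry multiplicity).


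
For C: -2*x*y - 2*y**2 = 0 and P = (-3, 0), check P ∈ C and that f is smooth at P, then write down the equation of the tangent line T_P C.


Tangent line at P: 6*y = 0.

Step 1: f(-3, 0) = 0, so P lies on C.
Step 2: partial derivatives
  f_x(x, y) = -2*y, f_y(x, y) = -2*x - 4*y.
  f_x(P) = 0, f_y(P) = 6 (gradient nonzero, so P is smooth).
Step 3: tangent line at P: 0·(x − -3) + 6·(y − 0) = 0.
Expanding: 6*y = 0.


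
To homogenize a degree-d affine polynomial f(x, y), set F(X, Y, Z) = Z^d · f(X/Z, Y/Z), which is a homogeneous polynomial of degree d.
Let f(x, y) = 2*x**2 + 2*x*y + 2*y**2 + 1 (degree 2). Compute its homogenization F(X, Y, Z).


F(X, Y, Z) = 2*X**2 + 2*X*Y + 2*Y**2 + Z**2

deg(f) = 2.
Substitute x = X/Z, y = Y/Z into f, then multiply by Z^2.
  monomial 2·x^2·y^0 ↦ 2·X^2·Y^0·Z^0.
  monomial 2·x^1·y^1 ↦ 2·X^1·Y^1·Z^0.
  monomial 2·x^0·y^2 ↦ 2·X^0·Y^2·Z^0.
  monomial 1·x^0·y^0 ↦ 1·X^0·Y^0·Z^2.
Collecting: F(X, Y, Z) = 2*X**2 + 2*X*Y + 2*Y**2 + Z**2.


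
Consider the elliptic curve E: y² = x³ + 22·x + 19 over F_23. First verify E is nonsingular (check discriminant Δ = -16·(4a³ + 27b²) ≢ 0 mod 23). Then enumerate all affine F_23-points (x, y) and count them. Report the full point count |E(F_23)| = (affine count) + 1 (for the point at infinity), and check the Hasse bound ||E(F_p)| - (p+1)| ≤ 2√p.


Affine points = {(2, 5), (2, 18), (5, 1), (5, 22), (9, 7), (9, 16), (13, 8), (13, 15), (14, 9), (14, 14), (17, 4), (17, 19), (20, 8), (20, 15), (21, 6), (21, 17)}; affine count = 16; |E(F_23)| = 17.

Discriminant check: Δ ∝ 4a³ + 27b² = 4·22³ + 27·19² = 4·10648 + 27·361 ≡ 14 (mod 23). Nonzero ⇒ E is nonsingular.
For each x ∈ F_23, compute rhs = x³ + 22·x + 19 mod 23, then count y ∈ F_23 with y² ≡ rhs.
  x = 0: rhs = 19, matching y values: none (0 points).
  x = 1: rhs = 19, matching y values: none (0 points).
  x = 2: rhs = 2, matching y values: 5, 18 (2 points).
  x = 3: rhs = 20, matching y values: none (0 points).
  x = 4: rhs = 10, matching y values: none (0 points).
  x = 5: rhs = 1, matching y values: 1, 22 (2 points).
  x = 6: rhs = 22, matching y values: none (0 points).
  x = 7: rhs = 10, matching y values: none (0 points).
  x = 8: rhs = 17, matching y values: none (0 points).
  x = 9: rhs = 3, matching y values: 7, 16 (2 points).
  x = 10: rhs = 20, matching y values: none (0 points).
  x = 11: rhs = 5, matching y values: none (0 points).
  x = 12: rhs = 10, matching y values: none (0 points).
  x = 13: rhs = 18, matching y values: 8, 15 (2 points).
  x = 14: rhs = 12, matching y values: 9, 14 (2 points).
  x = 15: rhs = 21, matching y values: none (0 points).
  x = 16: rhs = 5, matching y values: none (0 points).
  x = 17: rhs = 16, matching y values: 4, 19 (2 points).
  x = 18: rhs = 14, matching y values: none (0 points).
  x = 19: rhs = 5, matching y values: none (0 points).
  x = 20: rhs = 18, matching y values: 8, 15 (2 points).
  x = 21: rhs = 13, matching y values: 6, 17 (2 points).
  x = 22: rhs = 19, matching y values: none (0 points).
Total affine count: 16.
Full point count |E(F_23)| = 16 + 1 = 17.
Hasse bound: |17 − (23+1)| = |-7| = 7 ≤ 2√23 ≈ 9.5917 ✓.


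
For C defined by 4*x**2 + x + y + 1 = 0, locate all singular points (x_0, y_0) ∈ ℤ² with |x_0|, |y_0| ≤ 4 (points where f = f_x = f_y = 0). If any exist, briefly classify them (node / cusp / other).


No singular points in the scanned grid; C is smooth there.

Compute partial derivatives:
  f_x = 8*x + 1.
  f_y = 1.
f_y = 1 is a nonzero constant, so f_y never vanishes: no point (x, y) can satisfy f = f_x = f_y = 0. In particular no (x, y) ∈ {−4, ..., 4}² is singular; the curve is smooth.


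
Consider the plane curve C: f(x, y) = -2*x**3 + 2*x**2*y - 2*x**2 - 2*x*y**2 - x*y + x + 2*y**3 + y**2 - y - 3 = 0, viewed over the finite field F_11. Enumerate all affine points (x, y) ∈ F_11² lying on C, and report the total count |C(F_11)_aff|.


Affine F_11-points: {(2, 2), (2, 8), (3, 6), (7, 8), (8, 7), (9, 8), (9, 9)}; count = 7.

For each of the 121 pairs (x, y) ∈ F_11², evaluate f(x, y) mod 11. Record the zeros.
  x = 0: [0↦8, 1↦10, 2↦4, 3↦2, 4↦5, 5↦3, 6↦8, 7↦10, 8↦10, 9↦9, 10↦8]  zeros at y ∈ ∅
  x = 1: [0↦5, 1↦6, 2↦6, 3↦6, 4↦7, 5↦10, 6↦5, 7↦4, 8↦8, 9↦7, 10↦2]  zeros at y ∈ ∅
  x = 2: [0↦8, 1↦1, 2↦0, 3↦6, 4↦9, 5↦10, 6↦10, 7↦10, 8↦0, 9↦3, 10↦9]  zeros at y ∈ {2, 8}
  x = 3: [0↦5, 1↦5, 2↦7, 3↦1, 4↦10, 5↦2, 6↦0, 7↦5, 8↦7, 9↦7, 10↦6]  zeros at y ∈ {6}
  x = 4: [0↦6, 1↦6, 2↦4, 3↦1, 4↦9, 5↦7, 6↦7, 7↦10, 8↦6, 9↦7, 10↦3]  zeros at y ∈ ∅
  x = 5: [0↦10, 1↦3, 2↦1, 3↦5, 4↦5, 5↦2, 6↦8, 7↦2, 8↦7, 9↦2, 10↦10]  zeros at y ∈ ∅
  x = 6: [0↦5, 1↦6, 2↦8, 3↦1, 4↦8, 5↦8, 6↦2, 7↦2, 8↦9, 9↦2, 10↦4]  zeros at y ∈ ∅
  x = 7: [0↦1, 1↦3, 2↦2, 3↦10, 4↦6, 5↦2, 6↦10, 7↦9, 8↦0, 9↦6, 10↦6]  zeros at y ∈ {8}
  x = 8: [0↦8, 1↦4, 2↦4, 3↦9, 4↦9, 5↦5, 6↦9, 7↦0, 8↦1, 9↦2, 10↦4]  zeros at y ∈ {7}
  x = 9: [0↦3, 1↦8, 2↦2, 3↦8, 4↦5, 5↦5, 6↦9, 7↦7, 8↦0, 9↦0, 10↦8]  zeros at y ∈ {8, 9}
  x = 10: [0↦7, 1↦3, 2↦6, 3↦6, 4↦4, 5↦1, 6↦9, 7↦7, 8↦7, 9↦10, 10↦6]  zeros at y ∈ ∅
Collecting zeros: affine points = {(2, 2), (2, 8), (3, 6), (7, 8), (8, 7), (9, 8), (9, 9)}.
Total count |C(F_11)_aff| = 7.


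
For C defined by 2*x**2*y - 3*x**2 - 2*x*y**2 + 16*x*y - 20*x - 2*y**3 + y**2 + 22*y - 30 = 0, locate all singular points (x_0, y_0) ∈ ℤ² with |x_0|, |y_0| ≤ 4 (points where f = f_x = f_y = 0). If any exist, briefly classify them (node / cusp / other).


Singular points: {(-3, 1)}; classification: node.

Compute partial derivatives:
  f_x = 4*x*y - 6*x - 2*y**2 + 16*y - 20.
  f_y = 2*x**2 - 4*x*y + 16*x - 6*y**2 + 2*y + 22.
Scan x_0 ∈ {−4, ..., 4}. For each x_0, f_y(x_0, y) is a polynomial in y; find its integer roots y ∈ {−4, ..., 4}, then test f_x and f at those candidates.
  x = -4: f_y(-4, y) = -6*y**2 + 18*y - 10; no integer root y with |y| ≤ 4.
  x = -3: f_y(-3, y) = -6*y**2 + 14*y - 8; vanishes at y ∈ {1}. (-3, 1): f_x = 0, f = 0 — SINGULAR.
  x = -2: f_y(-2, y) = -6*y**2 + 10*y - 2; no integer root y with |y| ≤ 4.
  x = -1: f_y(-1, y) = -6*y**2 + 6*y + 8; no integer root y with |y| ≤ 4.
  x = 0: f_y(0, y) = -6*y**2 + 2*y + 22; no integer root y with |y| ≤ 4.
  x = 1: f_y(1, y) = -6*y**2 - 2*y + 40; no integer root y with |y| ≤ 4.
  x = 2: f_y(2, y) = -6*y**2 - 6*y + 62; no integer root y with |y| ≤ 4.
  x = 3: f_y(3, y) = -6*y**2 - 10*y + 88; no integer root y with |y| ≤ 4.
  x = 4: f_y(4, y) = -6*y**2 - 14*y + 118; no integer root y with |y| ≤ 4.
Only singular point on the grid: (-3, 1).
Classify: substitute x = -3 + u, y = 1 + v and expand: f = 2*u**2*v - u**2 - 2*u*v**2 - 2*v**3 + v**2.
No constant or linear terms (consistent with a singular point). Quadratic part: -u**2 + v**2. Cubic part: 2*u**2*v - 2*u*v**2 - 2*v**3.
The quadratic part v**2 - u**2 = (v − u)(v + u) splits into two distinct linear factors, so there are two distinct tangent lines y − 1 = ±(x − -3) — this is a node (ordinary double point).
Classification: node.


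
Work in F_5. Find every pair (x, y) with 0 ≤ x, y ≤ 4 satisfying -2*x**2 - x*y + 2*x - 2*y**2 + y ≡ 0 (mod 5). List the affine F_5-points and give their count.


Affine F_5-points: {(0, 0), (0, 3), (1, 0), (2, 3), (2, 4)}; count = 5.

For each of the 25 pairs (x, y) ∈ F_5², evaluate f(x, y) mod 5. Record the zeros.
  x = 0: [0↦0, 1↦4, 2↦4, 3↦0, 4↦2]  zeros at y ∈ {0, 3}
  x = 1: [0↦0, 1↦3, 2↦2, 3↦2, 4↦3]  zeros at y ∈ {0}
  x = 2: [0↦1, 1↦3, 2↦1, 3↦0, 4↦0]  zeros at y ∈ {3, 4}
  x = 3: [0↦3, 1↦4, 2↦1, 3↦4, 4↦3]  zeros at y ∈ ∅
  x = 4: [0↦1, 1↦1, 2↦2, 3↦4, 4↦2]  zeros at y ∈ ∅
Collecting zeros: affine points = {(0, 0), (0, 3), (1, 0), (2, 3), (2, 4)}.
Total count |C(F_5)_aff| = 5.


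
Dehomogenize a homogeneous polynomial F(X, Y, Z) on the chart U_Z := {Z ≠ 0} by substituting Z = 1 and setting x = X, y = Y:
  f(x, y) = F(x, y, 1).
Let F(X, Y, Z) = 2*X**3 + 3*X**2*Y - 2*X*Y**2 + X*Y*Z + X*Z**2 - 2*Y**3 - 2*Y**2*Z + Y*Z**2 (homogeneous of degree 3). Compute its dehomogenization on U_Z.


f(x, y) = 2*x**3 + 3*x**2*y - 2*x*y**2 + x*y + x - 2*y**3 - 2*y**2 + y

On U_Z we set Z = 1. Each monomial c·X^i·Y^j·Z^k in F becomes c·x^i·y^j·1^k = c·x^i·y^j.
Substituting Z = 1: F(X, Y, 1) = 2*x**3 + 3*x**2*y - 2*x*y**2 + x*y + x - 2*y**3 - 2*y**2 + y.
Note: deg(f) ≤ deg(F) = 3; strict inequality happens when F is divisible by Z (lost terms).


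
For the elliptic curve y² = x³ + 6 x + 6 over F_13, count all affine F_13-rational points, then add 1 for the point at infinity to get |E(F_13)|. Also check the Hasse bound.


Affine points = {(1, 0), (2, 0), (3, 5), (3, 8), (4, 4), (4, 9), (7, 1), (7, 12), (9, 3), (9, 10), (10, 0), (11, 5), (11, 8), (12, 5), (12, 8)}; affine count = 15; |E(F_13)| = 16.

Discriminant check: Δ ∝ 4a³ + 27b² = 4·6³ + 27·6² = 4·216 + 27·36 ≡ 3 (mod 13). Nonzero ⇒ E is nonsingular.
For each x ∈ F_13, compute rhs = x³ + 6·x + 6 mod 13, then count y ∈ F_13 with y² ≡ rhs.
  x = 0: rhs = 6, matching y values: none (0 points).
  x = 1: rhs = 0, matching y values: 0 (1 points).
  x = 2: rhs = 0, matching y values: 0 (1 points).
  x = 3: rhs = 12, matching y values: 5, 8 (2 points).
  x = 4: rhs = 3, matching y values: 4, 9 (2 points).
  x = 5: rhs = 5, matching y values: none (0 points).
  x = 6: rhs = 11, matching y values: none (0 points).
  x = 7: rhs = 1, matching y values: 1, 12 (2 points).
  x = 8: rhs = 7, matching y values: none (0 points).
  x = 9: rhs = 9, matching y values: 3, 10 (2 points).
  x = 10: rhs = 0, matching y values: 0 (1 points).
  x = 11: rhs = 12, matching y values: 5, 8 (2 points).
  x = 12: rhs = 12, matching y values: 5, 8 (2 points).
Total affine count: 15.
Full point count |E(F_13)| = 15 + 1 = 16.
Hasse bound: |16 − (13+1)| = |2| = 2 ≤ 2√13 ≈ 7.2111 ✓.


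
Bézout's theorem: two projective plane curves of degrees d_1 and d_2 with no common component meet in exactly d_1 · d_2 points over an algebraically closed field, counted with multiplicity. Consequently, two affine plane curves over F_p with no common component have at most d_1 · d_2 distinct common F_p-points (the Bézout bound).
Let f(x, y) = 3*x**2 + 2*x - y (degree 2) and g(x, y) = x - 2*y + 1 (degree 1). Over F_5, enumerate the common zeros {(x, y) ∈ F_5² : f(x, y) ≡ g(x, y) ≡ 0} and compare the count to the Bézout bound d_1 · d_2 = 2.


Common zeros: ∅; count = 0; Bézout bound = 2.

deg(f) = 2, deg(g) = 1, so Bézout bound = 2.
Scan x ∈ F_5. For each x, list the y ∈ F_5 with f(x, y) ≡ 0 and those with g(x, y) ≡ 0 (mod 5); the common zeros in that column are the intersection.
  x = 0: f ≡ 0 at y ∈ {0}; g ≡ 0 at y ∈ {3}; common: ∅.
  x = 1: f ≡ 0 at y ∈ {0}; g ≡ 0 at y ∈ {1}; common: ∅.
  x = 2: f ≡ 0 at y ∈ {1}; g ≡ 0 at y ∈ {4}; common: ∅.
  x = 3: f ≡ 0 at y ∈ {3}; g ≡ 0 at y ∈ {2}; common: ∅.
  x = 4: f ≡ 0 at y ∈ {1}; g ≡ 0 at y ∈ {0}; common: ∅.
Collecting: common zeros = ∅, so the count is 0.
Comparison with the Bézout bound: 0 ≤ 2 = deg(f)·deg(g), as expected for curves with no common component (the affine F_5-count falls short of the bound because intersections may lie at infinity, over extension fields, or carry multiplicity).
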